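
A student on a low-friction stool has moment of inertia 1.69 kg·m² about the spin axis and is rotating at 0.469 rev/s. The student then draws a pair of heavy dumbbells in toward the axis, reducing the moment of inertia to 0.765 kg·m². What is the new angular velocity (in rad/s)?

ω₂ ≈ 6.51 rad/s

With no external torque about the axis, L is conserved: I₁ω₁ = I₂ω₂.
ω₂ = I₁ω₁ / I₂ = (1.690)(0.469 rev/s) / (0.7650) = 1.036 rev/s = 6.510 rad/s.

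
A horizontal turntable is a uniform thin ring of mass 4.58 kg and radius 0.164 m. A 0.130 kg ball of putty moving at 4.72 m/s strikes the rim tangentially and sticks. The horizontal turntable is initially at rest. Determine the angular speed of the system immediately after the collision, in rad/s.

About the axle the impulsive forces during the collision are internal, so angular momentum about that axis is conserved.
I_p = (4.58)(0.164)² = 0.1232 kg·m². Taking the sense of the ball of putty's angular momentum as positive, L_{ball} = m v R = (0.130)(4.72)(0.164) = 0.1006 kg·m²/s.
L_i = 0 + 0.1006 = 0.1006 kg·m²/s.
After sticking, I_f = I_p + m R² = 0.1232 + (0.130)(0.164)² = 0.1267 kg·m².
ω_f = L_i / I_f = 0.1006 / 0.1267 = 0.7944 rad/s.

|ω_f| ≈ 0.794 rad/s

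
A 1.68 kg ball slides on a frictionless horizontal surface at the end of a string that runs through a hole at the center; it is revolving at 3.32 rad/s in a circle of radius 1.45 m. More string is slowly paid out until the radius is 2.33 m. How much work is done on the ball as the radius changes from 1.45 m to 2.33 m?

W ≈ -11.9 J

No torque about the axis ⇒ m r₁² ω₁ = m r₂² ω₂.
ω₂ = ω₁ (r₁/r₂)² = (3.32)(1.45/2.33)² = 1.286 rad/s.
W = ΔKE = ½m(v₂² − v₁²) = -11.93 J.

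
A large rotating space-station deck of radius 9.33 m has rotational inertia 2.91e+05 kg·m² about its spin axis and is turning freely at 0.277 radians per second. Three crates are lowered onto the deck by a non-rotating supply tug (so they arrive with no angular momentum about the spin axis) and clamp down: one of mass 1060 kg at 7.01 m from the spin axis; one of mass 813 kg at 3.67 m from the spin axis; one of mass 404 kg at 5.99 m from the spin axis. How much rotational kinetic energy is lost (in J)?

No external torque acts about the spin axis; L_before = L_after.
Added inertia Σmr² = (1060)(7.01)² + (813)(3.67)² + (404)(5.99)² = 77530 kg·m²; I_f = 2.910e+05 + 77530 = 3.685e+05 kg·m².
ω_f = I_p ω_i / I_f = (2.910e+05)(0.277) / 3.685e+05 = 0.2187 rad/s.
KE_i = ½(2.910e+05)(0.2770 rad/s)² = 11160 J; KE_f = ½(3.685e+05)(0.2187)² = 8815 J.

energy lost ≈ 2350 J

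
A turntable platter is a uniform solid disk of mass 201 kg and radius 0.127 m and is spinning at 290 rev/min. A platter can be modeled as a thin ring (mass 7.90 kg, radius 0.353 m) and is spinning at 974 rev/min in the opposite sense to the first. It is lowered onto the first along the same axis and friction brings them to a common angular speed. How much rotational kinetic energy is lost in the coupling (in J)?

The coupling torques are internal; angular momentum about the shared axis is conserved.
Moments of inertia: I_A = ½(201)(0.127)² = 1.621 kg·m²; I_B = (7.90)(0.353)² = 0.9844 kg·m².
Taking A's sense as positive: L = (1.621)(290) − (0.9844)(974) = -488.7 kg·m²·rpm.
Combined I = 1.621 + 0.9844 = 2.605 kg·m².
ω_f = L / I = -488.7 / 2.605 = -187.6 rpm.
KE_i = ½ΣIω² = 5868 J; KE_f = ½(2.605)(19.64)² = 502.7 J.

ΔKE lost ≈ 5370 J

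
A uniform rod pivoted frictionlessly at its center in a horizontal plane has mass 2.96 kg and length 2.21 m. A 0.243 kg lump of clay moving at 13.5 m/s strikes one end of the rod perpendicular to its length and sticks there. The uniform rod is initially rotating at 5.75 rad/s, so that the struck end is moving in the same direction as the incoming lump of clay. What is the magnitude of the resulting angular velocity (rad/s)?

|ω_f| ≈ 7.03 rad/s

About the pivot the impulsive forces during the collision are internal, so angular momentum about that axis is conserved.
I_p = (1/12)(2.96)(2.21)² = 1.205 kg·m². Taking the sense of the lump of clay's angular momentum as positive, L_{lump} = m v R = (0.243)(13.5)(2.21/2) = 3.625 kg·m²/s.
L_i = +I_p ω_p + m v R = +(1.205)(5.75) + 3.625 = 10.55 kg·m²/s.
After sticking, I_f = I_p + m R² = 1.205 + (0.243)(2.21/2)² = 1.501 kg·m².
ω_f = L_i / I_f = 10.55 / 1.501 = 7.028 rad/s.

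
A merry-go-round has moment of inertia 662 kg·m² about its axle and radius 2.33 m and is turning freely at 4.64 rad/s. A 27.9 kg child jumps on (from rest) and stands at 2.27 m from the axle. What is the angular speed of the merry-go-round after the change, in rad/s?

The added mass arrives with no angular momentum about the axle, and any external torque about the axle is negligible, so the system's angular momentum is conserved.
Added inertia Σmr² = (27.9)(2.27)² = 143.8 kg·m²; I_f = 662.0 + 143.8 = 805.8 kg·m².
ω_f = I_p ω_i / I_f = (662.0)(4.64) / 805.8 = 3.812 rad/s.

ω_f ≈ 3.81 rad/s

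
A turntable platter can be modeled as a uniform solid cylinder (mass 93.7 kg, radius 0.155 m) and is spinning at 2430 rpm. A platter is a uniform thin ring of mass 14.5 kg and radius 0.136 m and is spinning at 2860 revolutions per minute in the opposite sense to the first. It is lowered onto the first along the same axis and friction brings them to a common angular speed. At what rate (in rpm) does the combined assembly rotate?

|ω_f| ≈ 1410 rpm

No external torque acts about the common axis, so total angular momentum is conserved.
Moments of inertia: I_A = ½(93.7)(0.155)² = 1.126 kg·m²; I_B = (14.5)(0.136)² = 0.2682 kg·m².
Taking A's sense as positive: L = (1.126)(2430) − (0.2682)(2860) = 1968 kg·m²·rpm.
Combined I = 1.126 + 0.2682 = 1.394 kg·m².
ω_f = L / I = 1968 / 1.394 = 1412 rpm.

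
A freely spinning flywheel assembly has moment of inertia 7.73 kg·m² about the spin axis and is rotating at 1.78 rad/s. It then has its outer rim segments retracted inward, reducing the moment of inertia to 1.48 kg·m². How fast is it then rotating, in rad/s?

No external torque acts about the spin axis, so angular momentum is conserved.
ω₂ = I₁ω₁ / I₂ = (7.730)(1.78 rad/s) / (1.480) = 9.297 rad/s.

ω₂ ≈ 9.30 rad/s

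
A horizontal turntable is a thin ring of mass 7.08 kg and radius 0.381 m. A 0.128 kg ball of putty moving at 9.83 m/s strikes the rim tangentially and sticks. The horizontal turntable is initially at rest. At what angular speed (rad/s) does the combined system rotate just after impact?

|ω_f| ≈ 0.458 rad/s

The axle reaction passes through the axle and exerts no torque about it; angular momentum about the axle is conserved through the impact.
I_p = (7.08)(0.381)² = 1.028 kg·m². Taking the sense of the ball of putty's angular momentum as positive, L_{ball} = m v R = (0.128)(9.83)(0.381) = 0.4794 kg·m²/s.
L_i = 0 + 0.4794 = 0.4794 kg·m²/s.
After sticking, I_f = I_p + m R² = 1.028 + (0.128)(0.381)² = 1.046 kg·m².
ω_f = L_i / I_f = 0.4794 / 1.046 = 0.4582 rad/s.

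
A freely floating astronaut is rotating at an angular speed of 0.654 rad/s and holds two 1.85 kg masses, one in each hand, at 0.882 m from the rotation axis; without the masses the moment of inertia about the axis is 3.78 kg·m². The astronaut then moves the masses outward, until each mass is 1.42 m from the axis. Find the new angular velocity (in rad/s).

With no external torque about the axis, L is conserved: I₁ω₁ = I₂ω₂.
I₁ = 3.78 + 2(1.85)(0.882)² = 6.658 kg·m²; I₂ = 3.78 + 2(1.85)(1.42)² = 11.24 kg·m².
ω₂ = I₁ω₁ / I₂ = (6.658)(0.654 rad/s) / (11.24) = 0.3874 rad/s.

ω₂ ≈ 0.387 rad/s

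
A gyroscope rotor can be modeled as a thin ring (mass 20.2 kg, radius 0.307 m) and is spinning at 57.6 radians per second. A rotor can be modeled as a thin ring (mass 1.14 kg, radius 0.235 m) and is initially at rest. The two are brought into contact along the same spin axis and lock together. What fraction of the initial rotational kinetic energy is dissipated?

The coupling torques are internal; angular momentum about the shared axis is conserved.
Moments of inertia: I_A = (20.2)(0.307)² = 1.904 kg·m²; I_B = (1.14)(0.235)² = 0.06296 kg·m².
Taking A's sense as positive: L = (1.904)(57.6) = 109.7 kg·m²·rad/s.
Combined I = 1.904 + 0.06296 = 1.967 kg·m².
ω_f = L / I = 109.7 / 1.967 = 55.76 rad/s.
KE_i = ½ΣIω² = 3158 J; KE_f = ½(1.967)(55.76)² = 3057 J.
Fraction dissipated = (KE_i − KE_f)/KE_i = 0.03201.

fraction ≈ 0.0320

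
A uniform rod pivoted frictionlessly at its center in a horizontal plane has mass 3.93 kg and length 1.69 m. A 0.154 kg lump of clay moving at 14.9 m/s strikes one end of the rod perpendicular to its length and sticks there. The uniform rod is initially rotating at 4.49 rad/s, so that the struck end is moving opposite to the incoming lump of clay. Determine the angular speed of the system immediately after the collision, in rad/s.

|ω_f| ≈ 2.16 rad/s

The axle reaction passes through the pivot and exerts no torque about it; angular momentum about the pivot is conserved through the impact.
I_p = (1/12)(3.93)(1.69)² = 0.9354 kg·m². Taking the sense of the lump of clay's angular momentum as positive, L_{lump} = m v R = (0.154)(14.9)(1.69/2) = 1.939 kg·m²/s.
L_i = −I_p ω_p + m v R = −(0.9354)(4.49) + 1.939 = -2.261 kg·m²/s.
After sticking, I_f = I_p + m R² = 0.9354 + (0.154)(1.69/2)² = 1.045 kg·m².
ω_f = L_i / I_f = -2.261 / 1.045 = -2.163 rad/s.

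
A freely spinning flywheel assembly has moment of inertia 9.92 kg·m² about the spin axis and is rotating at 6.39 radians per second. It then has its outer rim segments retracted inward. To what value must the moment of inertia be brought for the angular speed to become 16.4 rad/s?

I₂ ≈ 3.87 kg·m²

Angular momentum about the spin axis is conserved since the torque about it is zero.
I₂ = I₁ω₁ / ω₂ = (9.92)(6.39) / (16.4) = 3.865 kg·m².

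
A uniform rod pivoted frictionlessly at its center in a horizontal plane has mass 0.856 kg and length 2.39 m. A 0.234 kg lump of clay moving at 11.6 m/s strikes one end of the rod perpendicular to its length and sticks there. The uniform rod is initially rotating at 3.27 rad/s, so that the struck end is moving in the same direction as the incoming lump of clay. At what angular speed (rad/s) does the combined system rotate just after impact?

About the pivot the impulsive forces during the collision are internal, so angular momentum about that axis is conserved.
I_p = (1/12)(0.856)(2.39)² = 0.4075 kg·m². Taking the sense of the lump of clay's angular momentum as positive, L_{lump} = m v R = (0.234)(11.6)(2.39/2) = 3.244 kg·m²/s.
L_i = +I_p ω_p + m v R = +(0.4075)(3.27) + 3.244 = 4.576 kg·m²/s.
After sticking, I_f = I_p + m R² = 0.4075 + (0.234)(2.39/2)² = 0.7416 kg·m².
ω_f = L_i / I_f = 4.576 / 0.7416 = 6.170 rad/s.

|ω_f| ≈ 6.17 rad/s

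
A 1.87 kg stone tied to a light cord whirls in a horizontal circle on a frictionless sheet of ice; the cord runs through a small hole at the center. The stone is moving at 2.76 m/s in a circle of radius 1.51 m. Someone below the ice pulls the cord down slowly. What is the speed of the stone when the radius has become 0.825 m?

v₂ ≈ 5.05 m/s

The only horizontal force on the mass is along the cord (radial), so it exerts no torque about the hole and angular momentum m v r is conserved.
v₂ = v₁ r₁ / r₂ = (2.76)(1.51) / (0.825) = 5.052 m/s.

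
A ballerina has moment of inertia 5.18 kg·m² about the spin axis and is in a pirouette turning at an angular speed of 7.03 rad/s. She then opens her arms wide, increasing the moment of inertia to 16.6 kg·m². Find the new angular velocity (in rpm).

ω₂ ≈ 20.9 rpm

With no external torque about the axis, L is conserved: I₁ω₁ = I₂ω₂.
ω₂ = I₁ω₁ / I₂ = (5.180)(7.03 rad/s) / (16.60) = 2.194 rad/s = 20.95 rpm.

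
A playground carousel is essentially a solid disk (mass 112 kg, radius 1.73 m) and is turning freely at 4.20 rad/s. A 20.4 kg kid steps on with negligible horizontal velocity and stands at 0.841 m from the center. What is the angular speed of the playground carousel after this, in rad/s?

ω_f ≈ 3.87 rad/s

No external torque acts about the center; L_before = L_after.
I_p = ½(112)(1.73)² = 167.6 kg·m².
Added inertia Σmr² = (20.4)(0.841)² = 14.43 kg·m²; I_f = 167.6 + 14.43 = 182.0 kg·m².
ω_f = I_p ω_i / I_f = (167.6)(4.20) / 182.0 = 3.867 rad/s.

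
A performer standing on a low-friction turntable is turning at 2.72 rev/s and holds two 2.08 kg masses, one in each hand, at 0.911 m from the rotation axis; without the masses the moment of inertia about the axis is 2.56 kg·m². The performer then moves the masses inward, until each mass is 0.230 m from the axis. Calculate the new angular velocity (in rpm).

With no external torque about the axis, L is conserved: I₁ω₁ = I₂ω₂.
I₁ = 2.56 + 2(2.08)(0.911)² = 6.012 kg·m²; I₂ = 2.56 + 2(2.08)(0.230)² = 2.780 kg·m².
ω₂ = I₁ω₁ / I₂ = (6.012)(2.72 rev/s) / (2.780) = 5.883 rev/s = 353.0 rpm.

ω₂ ≈ 353 rpm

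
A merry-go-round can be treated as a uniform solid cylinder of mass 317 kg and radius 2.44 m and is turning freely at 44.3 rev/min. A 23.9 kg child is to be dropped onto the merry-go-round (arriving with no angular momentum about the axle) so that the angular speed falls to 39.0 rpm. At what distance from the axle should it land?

r ≈ 2.32 m

No external torque acts about the axle; L_before = L_after.
I_p = ½(317)(2.44)² = 943.6 kg·m².
I_p ω_i = (I_p + m r²) ω_f ⇒ m r² = I_p(ω_i/ω_f − 1) = 943.6(44.3/39.0 − 1) = 128.2 kg·m².
r = √(128.2/23.9) = 2.316 m.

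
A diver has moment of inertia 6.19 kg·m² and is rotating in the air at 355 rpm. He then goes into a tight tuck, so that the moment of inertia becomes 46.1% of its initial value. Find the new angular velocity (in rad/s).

ω₂ ≈ 80.6 rad/s

Angular momentum about the spin axis is conserved since the torque about it is zero.
I₂ = 0.461 × 6.19 = 2.854 kg·m².
ω₂ = I₁ω₁ / I₂ = (6.190)(355 rpm) / (2.854) = 770.1 rpm = 80.64 rad/s.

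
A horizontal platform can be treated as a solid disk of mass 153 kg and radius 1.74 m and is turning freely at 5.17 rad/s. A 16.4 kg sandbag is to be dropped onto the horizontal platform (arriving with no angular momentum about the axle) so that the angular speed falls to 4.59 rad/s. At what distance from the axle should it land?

The added mass arrives with no angular momentum about the axle, and any external torque about the axle is negligible, so the system's angular momentum is conserved.
I_p = ½(153)(1.74)² = 231.6 kg·m².
I_p ω_i = (I_p + m r²) ω_f ⇒ m r² = I_p(ω_i/ω_f − 1) = 231.6(5.17/4.59 − 1) = 29.27 kg·m².
r = √(29.27/16.4) = 1.336 m.

r ≈ 1.34 m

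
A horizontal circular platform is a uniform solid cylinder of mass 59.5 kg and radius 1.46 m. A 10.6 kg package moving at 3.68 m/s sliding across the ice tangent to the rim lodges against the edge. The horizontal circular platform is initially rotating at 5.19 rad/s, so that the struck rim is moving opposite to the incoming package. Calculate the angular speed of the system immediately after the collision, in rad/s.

|ω_f| ≈ 3.16 rad/s

The axle reaction passes through the central axle and exerts no torque about it; angular momentum about the central axle is conserved through the impact.
I_p = ½(59.5)(1.46)² = 63.42 kg·m². Taking the sense of the package's angular momentum as positive, L_{package} = m v R = (10.6)(3.68)(1.46) = 56.95 kg·m²/s.
L_i = −I_p ω_p + m v R = −(63.42)(5.19) + 56.95 = -272.2 kg·m²/s.
After sticking, I_f = I_p + m R² = 63.42 + (10.6)(1.46)² = 86.01 kg·m².
ω_f = L_i / I_f = -272.2 / 86.01 = -3.164 rad/s.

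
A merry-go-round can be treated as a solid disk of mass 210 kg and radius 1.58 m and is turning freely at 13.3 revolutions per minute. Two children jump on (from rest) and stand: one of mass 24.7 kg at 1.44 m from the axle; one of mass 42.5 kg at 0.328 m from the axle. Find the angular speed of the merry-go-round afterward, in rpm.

No external torque acts about the axle; L_before = L_after.
I_p = ½(210)(1.58)² = 262.1 kg·m².
Added inertia Σmr² = (24.7)(1.44)² + (42.5)(0.328)² = 55.79 kg·m²; I_f = 262.1 + 55.79 = 317.9 kg·m².
ω_f = I_p ω_i / I_f = (262.1)(13.3) / 317.9 = 10.97 rpm.

ω_f ≈ 11.0 rpm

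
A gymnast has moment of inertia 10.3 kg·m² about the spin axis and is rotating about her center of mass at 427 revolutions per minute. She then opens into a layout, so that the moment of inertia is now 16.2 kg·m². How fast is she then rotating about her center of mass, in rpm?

ω₂ ≈ 271 rpm

Angular momentum about the spin axis is conserved since the torque about it is zero.
ω₂ = I₁ω₁ / I₂ = (10.30)(427 rpm) / (16.20) = 271.5 rpm.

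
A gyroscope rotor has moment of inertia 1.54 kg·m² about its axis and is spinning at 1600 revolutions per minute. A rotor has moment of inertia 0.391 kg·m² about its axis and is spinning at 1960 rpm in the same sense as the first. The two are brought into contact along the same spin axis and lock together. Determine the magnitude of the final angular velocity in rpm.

|ω_f| ≈ 1670 rpm

The coupling torques are internal; angular momentum about the shared axis is conserved.
Taking A's sense as positive: L = (1.540)(1600) + (0.3910)(1960) = 3230 kg·m²·rpm.
Combined I = 1.540 + 0.3910 = 1.931 kg·m².
ω_f = L / I = 3230 / 1.931 = 1673 rpm.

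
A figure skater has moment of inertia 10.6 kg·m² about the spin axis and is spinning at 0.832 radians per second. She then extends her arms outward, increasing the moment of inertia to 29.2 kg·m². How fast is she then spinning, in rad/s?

With no external torque about the axis, L is conserved: I₁ω₁ = I₂ω₂.
ω₂ = I₁ω₁ / I₂ = (10.60)(0.832 rad/s) / (29.20) = 0.3020 rad/s.

ω₂ ≈ 0.302 rad/s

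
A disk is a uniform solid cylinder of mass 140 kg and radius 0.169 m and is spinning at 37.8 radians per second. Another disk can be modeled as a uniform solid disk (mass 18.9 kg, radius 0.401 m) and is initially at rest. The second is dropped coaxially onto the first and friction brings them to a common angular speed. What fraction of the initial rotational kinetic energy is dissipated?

No external torque acts about the common axis, so total angular momentum is conserved.
Moments of inertia: I_A = ½(140)(0.169)² = 1.999 kg·m²; I_B = ½(18.9)(0.401)² = 1.520 kg·m².
Taking A's sense as positive: L = (1.999)(37.8) = 75.57 kg·m²·rad/s.
Combined I = 1.999 + 1.520 = 3.519 kg·m².
ω_f = L / I = 75.57 / 3.519 = 21.48 rad/s.
KE_i = ½ΣIω² = 1428 J; KE_f = ½(3.519)(21.48)² = 811.5 J.
Fraction dissipated = (KE_i − KE_f)/KE_i = 0.4318.

fraction ≈ 0.432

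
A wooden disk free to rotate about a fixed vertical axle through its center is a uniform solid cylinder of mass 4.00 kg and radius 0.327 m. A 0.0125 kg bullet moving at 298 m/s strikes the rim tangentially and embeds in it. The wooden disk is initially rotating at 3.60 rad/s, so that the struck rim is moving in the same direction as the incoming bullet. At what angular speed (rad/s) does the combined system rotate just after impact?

About the axle the impulsive forces during the collision are internal, so angular momentum about that axis is conserved.
I_p = ½(4.00)(0.327)² = 0.2139 kg·m². Taking the sense of the bullet's angular momentum as positive, L_{bullet} = m v R = (0.0125)(298)(0.327) = 1.218 kg·m²/s.
L_i = +I_p ω_p + m v R = +(0.2139)(3.60) + 1.218 = 1.988 kg·m²/s.
After sticking, I_f = I_p + m R² = 0.2139 + (0.0125)(0.327)² = 0.2152 kg·m².
ω_f = L_i / I_f = 1.988 / 0.2152 = 9.238 rad/s.

|ω_f| ≈ 9.24 rad/s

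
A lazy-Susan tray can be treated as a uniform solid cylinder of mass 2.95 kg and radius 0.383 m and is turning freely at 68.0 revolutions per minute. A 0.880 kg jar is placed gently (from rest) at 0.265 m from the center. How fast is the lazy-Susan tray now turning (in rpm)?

ω_f ≈ 52.9 rpm

The added mass arrives with no angular momentum about the center, and any external torque about the center is negligible, so the system's angular momentum is conserved.
I_p = ½(2.95)(0.383)² = 0.2164 kg·m².
Added inertia Σmr² = (0.880)(0.265)² = 0.06180 kg·m²; I_f = 0.2164 + 0.06180 = 0.2782 kg·m².
ω_f = I_p ω_i / I_f = (0.2164)(68.0) / 0.2782 = 52.89 rpm.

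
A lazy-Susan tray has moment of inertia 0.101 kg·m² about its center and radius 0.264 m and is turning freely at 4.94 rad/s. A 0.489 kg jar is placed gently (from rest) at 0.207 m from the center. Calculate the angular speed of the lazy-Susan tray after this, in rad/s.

ω_f ≈ 4.09 rad/s

The added mass arrives with no angular momentum about the center, and any external torque about the center is negligible, so the system's angular momentum is conserved.
Added inertia Σmr² = (0.489)(0.207)² = 0.02095 kg·m²; I_f = 0.1010 + 0.02095 = 0.1220 kg·m².
ω_f = I_p ω_i / I_f = (0.1010)(4.94) / 0.1220 = 4.091 rad/s.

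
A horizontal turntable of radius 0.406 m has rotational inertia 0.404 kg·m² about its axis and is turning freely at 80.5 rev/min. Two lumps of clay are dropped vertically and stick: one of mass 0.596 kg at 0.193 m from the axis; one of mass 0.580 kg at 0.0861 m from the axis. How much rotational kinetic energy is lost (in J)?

No external torque acts about the axis; L_before = L_after.
Added inertia Σmr² = (0.596)(0.193)² + (0.580)(0.0861)² = 0.02650 kg·m²; I_f = 0.4040 + 0.02650 = 0.4305 kg·m².
ω_f = I_p ω_i / I_f = (0.4040)(80.5) / 0.4305 = 75.54 rpm.
KE_i = ½(0.4040)(8.430 rad/s)² = 14.35 J; KE_f = ½(0.4305)(7.911)² = 13.47 J.

energy lost ≈ 0.884 J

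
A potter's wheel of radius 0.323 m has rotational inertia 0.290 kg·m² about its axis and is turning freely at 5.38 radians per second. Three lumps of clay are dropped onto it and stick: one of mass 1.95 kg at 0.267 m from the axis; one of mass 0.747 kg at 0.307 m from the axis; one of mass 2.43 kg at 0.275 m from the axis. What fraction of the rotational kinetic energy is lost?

The added mass arrives with no angular momentum about the axis, and any external torque about the axis is negligible, so the system's angular momentum is conserved.
Added inertia Σmr² = (1.95)(0.267)² + (0.747)(0.307)² + (2.43)(0.275)² = 0.3932 kg·m²; I_f = 0.2900 + 0.3932 = 0.6832 kg·m².
ω_f = I_p ω_i / I_f = (0.2900)(5.38) / 0.6832 = 2.284 rad/s.
KE_i = ½(0.2900)(5.380 rad/s)² = 4.197 J; KE_f = ½(0.6832)(2.284)² = 1.782 J.
Fraction lost = 0.5755.

fraction ≈ 0.576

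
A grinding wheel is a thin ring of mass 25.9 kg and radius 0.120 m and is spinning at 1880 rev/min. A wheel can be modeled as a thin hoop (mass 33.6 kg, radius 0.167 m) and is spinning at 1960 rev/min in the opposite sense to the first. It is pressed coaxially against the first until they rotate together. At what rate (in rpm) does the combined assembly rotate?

The coupling torques are internal; angular momentum about the shared axis is conserved.
Moments of inertia: I_A = (25.9)(0.120)² = 0.3730 kg·m²; I_B = (33.6)(0.167)² = 0.9371 kg·m².
Taking A's sense as positive: L = (0.3730)(1880) − (0.9371)(1960) = -1135 kg·m²·rpm.
Combined I = 0.3730 + 0.9371 = 1.310 kg·m².
ω_f = L / I = -1135 / 1.310 = -866.8 rpm.

|ω_f| ≈ 867 rpm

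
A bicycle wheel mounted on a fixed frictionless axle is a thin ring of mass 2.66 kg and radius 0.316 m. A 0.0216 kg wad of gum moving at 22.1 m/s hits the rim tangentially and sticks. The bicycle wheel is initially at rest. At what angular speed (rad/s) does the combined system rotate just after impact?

|ω_f| ≈ 0.563 rad/s

About the axle the impulsive forces during the collision are internal, so angular momentum about that axis is conserved.
I_p = (2.66)(0.316)² = 0.2656 kg·m². Taking the sense of the wad of gum's angular momentum as positive, L_{wad} = m v R = (0.0216)(22.1)(0.316) = 0.1508 kg·m²/s.
L_i = 0 + 0.1508 = 0.1508 kg·m²/s.
After sticking, I_f = I_p + m R² = 0.2656 + (0.0216)(0.316)² = 0.2678 kg·m².
ω_f = L_i / I_f = 0.1508 / 0.2678 = 0.5633 rad/s.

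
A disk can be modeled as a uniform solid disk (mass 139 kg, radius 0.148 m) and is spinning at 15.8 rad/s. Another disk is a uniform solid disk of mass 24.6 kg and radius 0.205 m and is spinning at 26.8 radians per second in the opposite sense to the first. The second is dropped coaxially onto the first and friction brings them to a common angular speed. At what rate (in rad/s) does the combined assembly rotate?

No external torque acts about the common axis, so total angular momentum is conserved.
Moments of inertia: I_A = ½(139)(0.148)² = 1.522 kg·m²; I_B = ½(24.6)(0.205)² = 0.5169 kg·m².
Taking A's sense as positive: L = (1.522)(15.8) − (0.5169)(26.8) = 10.20 kg·m²·rad/s.
Combined I = 1.522 + 0.5169 = 2.039 kg·m².
ω_f = L / I = 10.20 / 2.039 = 5.002 rad/s.

|ω_f| ≈ 5.00 rad/s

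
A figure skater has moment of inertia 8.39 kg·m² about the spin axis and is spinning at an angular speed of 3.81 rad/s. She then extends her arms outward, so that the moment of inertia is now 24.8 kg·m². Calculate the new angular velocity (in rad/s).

ω₂ ≈ 1.29 rad/s

With no external torque about the axis, L is conserved: I₁ω₁ = I₂ω₂.
ω₂ = I₁ω₁ / I₂ = (8.390)(3.81 rad/s) / (24.80) = 1.289 rad/s.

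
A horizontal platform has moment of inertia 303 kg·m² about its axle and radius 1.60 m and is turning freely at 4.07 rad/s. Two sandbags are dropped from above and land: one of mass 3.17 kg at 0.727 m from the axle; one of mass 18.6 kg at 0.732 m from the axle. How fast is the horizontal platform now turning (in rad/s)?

No external torque acts about the axle; L_before = L_after.
Added inertia Σmr² = (3.17)(0.727)² + (18.6)(0.732)² = 11.64 kg·m²; I_f = 303.0 + 11.64 = 314.6 kg·m².
ω_f = I_p ω_i / I_f = (303.0)(4.07) / 314.6 = 3.919 rad/s.

ω_f ≈ 3.92 rad/s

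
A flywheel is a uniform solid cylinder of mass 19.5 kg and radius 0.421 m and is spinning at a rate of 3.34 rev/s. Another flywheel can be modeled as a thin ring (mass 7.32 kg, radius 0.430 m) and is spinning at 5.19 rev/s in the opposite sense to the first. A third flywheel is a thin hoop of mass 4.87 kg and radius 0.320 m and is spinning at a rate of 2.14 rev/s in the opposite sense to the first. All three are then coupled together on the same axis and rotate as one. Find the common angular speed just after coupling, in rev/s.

No external torque acts about the common axis, so total angular momentum is conserved.
Moments of inertia: I_A = ½(19.5)(0.421)² = 1.728 kg·m²; I_B = (7.32)(0.430)² = 1.353 kg·m²; I_C = (4.87)(0.320)² = 0.4987 kg·m².
Taking A's sense as positive: L = (1.728)(3.34) − (1.353)(5.19) − (0.4987)(2.14) = -2.320 kg·m²·rev/s.
Combined I = 1.728 + 1.353 + 0.4987 = 3.580 kg·m².
ω_f = L / I = -2.320 / 3.580 = -0.6480 rev/s.

|ω_f| ≈ 0.648 rev/s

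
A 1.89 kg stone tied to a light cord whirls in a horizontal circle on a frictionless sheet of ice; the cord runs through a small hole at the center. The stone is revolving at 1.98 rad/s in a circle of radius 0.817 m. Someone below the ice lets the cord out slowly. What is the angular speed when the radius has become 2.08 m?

ω₂ ≈ 0.305 rad/s

No torque about the axis ⇒ m r₁² ω₁ = m r₂² ω₂.
ω₂ = ω₁ (r₁/r₂)² = (1.98)(0.817/2.08)² = 0.3055 rad/s.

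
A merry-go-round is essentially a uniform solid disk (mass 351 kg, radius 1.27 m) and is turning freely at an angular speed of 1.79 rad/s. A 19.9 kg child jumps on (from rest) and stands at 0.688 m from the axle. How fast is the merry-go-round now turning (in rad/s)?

The added mass arrives with no angular momentum about the axle, and any external torque about the axle is negligible, so the system's angular momentum is conserved.
I_p = ½(351)(1.27)² = 283.1 kg·m².
Added inertia Σmr² = (19.9)(0.688)² = 9.420 kg·m²; I_f = 283.1 + 9.420 = 292.5 kg·m².
ω_f = I_p ω_i / I_f = (283.1)(1.79) / 292.5 = 1.732 rad/s.

ω_f ≈ 1.73 rad/s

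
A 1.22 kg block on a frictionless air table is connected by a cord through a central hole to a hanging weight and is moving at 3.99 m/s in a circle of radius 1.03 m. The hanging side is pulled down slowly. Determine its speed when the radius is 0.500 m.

v₂ ≈ 8.22 m/s

Central (radial) force ⇒ zero torque about the center ⇒ m v r is constant.
v₂ = v₁ r₁ / r₂ = (3.99)(1.03) / (0.500) = 8.219 m/s.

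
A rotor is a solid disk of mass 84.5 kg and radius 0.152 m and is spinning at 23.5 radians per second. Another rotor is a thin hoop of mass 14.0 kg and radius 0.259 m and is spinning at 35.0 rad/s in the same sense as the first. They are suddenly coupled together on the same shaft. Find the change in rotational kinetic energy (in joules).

The coupling torques are internal; angular momentum about the shared axis is conserved.
Moments of inertia: I_A = ½(84.5)(0.152)² = 0.9761 kg·m²; I_B = (14.0)(0.259)² = 0.9391 kg·m².
Taking A's sense as positive: L = (0.9761)(23.5) + (0.9391)(35.0) = 55.81 kg·m²·rad/s.
Combined I = 0.9761 + 0.9391 = 1.915 kg·m².
ω_f = L / I = 55.81 / 1.915 = 29.14 rad/s.
KE_i = ½ΣIω² = 844.8 J; KE_f = ½(1.915)(29.14)² = 813.1 J.

ΔKE ≈ -31.7 J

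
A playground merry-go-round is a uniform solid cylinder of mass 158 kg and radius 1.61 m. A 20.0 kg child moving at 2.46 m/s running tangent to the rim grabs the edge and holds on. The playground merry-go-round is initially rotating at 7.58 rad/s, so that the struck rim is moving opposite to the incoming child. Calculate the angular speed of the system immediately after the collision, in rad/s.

|ω_f| ≈ 5.74 rad/s

About the axle the impulsive forces during the collision are internal, so angular momentum about that axis is conserved.
I_p = ½(158)(1.61)² = 204.8 kg·m². Taking the sense of the child's angular momentum as positive, L_{child} = m v R = (20.0)(2.46)(1.61) = 79.21 kg·m²/s.
L_i = −I_p ω_p + m v R = −(204.8)(7.58) + 79.21 = -1473 kg·m²/s.
After sticking, I_f = I_p + m R² = 204.8 + (20.0)(1.61)² = 256.6 kg·m².
ω_f = L_i / I_f = -1473 / 256.6 = -5.740 rad/s.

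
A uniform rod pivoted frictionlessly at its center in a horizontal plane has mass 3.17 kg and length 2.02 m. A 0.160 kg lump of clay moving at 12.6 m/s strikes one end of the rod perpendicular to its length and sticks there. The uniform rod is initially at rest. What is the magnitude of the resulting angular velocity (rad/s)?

|ω_f| ≈ 1.64 rad/s

About the pivot the impulsive forces during the collision are internal, so angular momentum about that axis is conserved.
I_p = (1/12)(3.17)(2.02)² = 1.078 kg·m². Taking the sense of the lump of clay's angular momentum as positive, L_{lump} = m v R = (0.160)(12.6)(2.02/2) = 2.036 kg·m²/s.
L_i = 0 + 2.036 = 2.036 kg·m²/s.
After sticking, I_f = I_p + m R² = 1.078 + (0.160)(2.02/2)² = 1.241 kg·m².
ω_f = L_i / I_f = 2.036 / 1.241 = 1.641 rad/s.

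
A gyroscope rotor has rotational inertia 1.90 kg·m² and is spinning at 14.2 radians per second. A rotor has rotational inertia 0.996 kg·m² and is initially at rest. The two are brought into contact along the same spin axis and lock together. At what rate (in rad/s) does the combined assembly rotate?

|ω_f| ≈ 9.32 rad/s

The coupling torques are internal; angular momentum about the shared axis is conserved.
Taking A's sense as positive: L = (1.900)(14.2) = 26.98 kg·m²·rad/s.
Combined I = 1.900 + 0.9960 = 2.896 kg·m².
ω_f = L / I = 26.98 / 2.896 = 9.316 rad/s.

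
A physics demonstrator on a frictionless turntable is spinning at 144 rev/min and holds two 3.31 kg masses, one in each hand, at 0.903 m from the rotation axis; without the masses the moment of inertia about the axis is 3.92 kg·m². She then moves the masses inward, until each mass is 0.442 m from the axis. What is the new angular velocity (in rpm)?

ω₂ ≈ 257 rpm

Angular momentum about the spin axis is conserved since the torque about it is zero.
I₁ = 3.92 + 2(3.31)(0.903)² = 9.318 kg·m²; I₂ = 3.92 + 2(3.31)(0.442)² = 5.213 kg·m².
ω₂ = I₁ω₁ / I₂ = (9.318)(144 rpm) / (5.213) = 257.4 rpm.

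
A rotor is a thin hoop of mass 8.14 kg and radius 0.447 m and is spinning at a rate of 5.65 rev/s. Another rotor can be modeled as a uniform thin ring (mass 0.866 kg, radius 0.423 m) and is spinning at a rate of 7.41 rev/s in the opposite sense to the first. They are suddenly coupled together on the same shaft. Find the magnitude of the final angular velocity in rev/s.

|ω_f| ≈ 4.51 rev/s

The coupling torques are internal; angular momentum about the shared axis is conserved.
Moments of inertia: I_A = (8.14)(0.447)² = 1.626 kg·m²; I_B = (0.866)(0.423)² = 0.1550 kg·m².
Taking A's sense as positive: L = (1.626)(5.65) − (0.1550)(7.41) = 8.041 kg·m²·rev/s.
Combined I = 1.626 + 0.1550 = 1.781 kg·m².
ω_f = L / I = 8.041 / 1.781 = 4.514 rev/s.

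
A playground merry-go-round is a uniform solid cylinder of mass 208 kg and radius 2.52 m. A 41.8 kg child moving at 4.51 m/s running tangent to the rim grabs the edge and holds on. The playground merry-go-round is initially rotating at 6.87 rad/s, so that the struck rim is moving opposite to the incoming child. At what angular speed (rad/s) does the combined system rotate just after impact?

|ω_f| ≈ 4.39 rad/s

The axle reaction passes through the axle and exerts no torque about it; angular momentum about the axle is conserved through the impact.
I_p = ½(208)(2.52)² = 660.4 kg·m². Taking the sense of the child's angular momentum as positive, L_{child} = m v R = (41.8)(4.51)(2.52) = 475.1 kg·m²/s.
L_i = −I_p ω_p + m v R = −(660.4)(6.87) + 475.1 = -4062 kg·m²/s.
After sticking, I_f = I_p + m R² = 660.4 + (41.8)(2.52)² = 925.9 kg·m².
ω_f = L_i / I_f = -4062 / 925.9 = -4.387 rad/s.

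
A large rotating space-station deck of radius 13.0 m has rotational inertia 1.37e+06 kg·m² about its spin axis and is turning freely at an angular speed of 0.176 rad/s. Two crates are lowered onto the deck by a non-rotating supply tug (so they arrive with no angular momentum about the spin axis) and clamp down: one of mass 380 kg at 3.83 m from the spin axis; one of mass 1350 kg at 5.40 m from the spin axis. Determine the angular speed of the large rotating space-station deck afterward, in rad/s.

ω_f ≈ 0.170 rad/s

No external torque acts about the spin axis; L_before = L_after.
Added inertia Σmr² = (380)(3.83)² + (1350)(5.40)² = 44940 kg·m²; I_f = 1.370e+06 + 44940 = 1.415e+06 kg·m².
ω_f = I_p ω_i / I_f = (1.370e+06)(0.176) / 1.415e+06 = 0.1704 rad/s.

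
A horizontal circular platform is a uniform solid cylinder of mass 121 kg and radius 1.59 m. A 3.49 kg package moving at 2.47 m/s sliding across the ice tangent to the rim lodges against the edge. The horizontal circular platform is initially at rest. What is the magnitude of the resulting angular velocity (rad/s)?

|ω_f| ≈ 0.0847 rad/s

About the central axle the impulsive forces during the collision are internal, so angular momentum about that axis is conserved.
I_p = ½(121)(1.59)² = 153.0 kg·m². Taking the sense of the package's angular momentum as positive, L_{package} = m v R = (3.49)(2.47)(1.59) = 13.71 kg·m²/s.
L_i = 0 + 13.71 = 13.71 kg·m²/s.
After sticking, I_f = I_p + m R² = 153.0 + (3.49)(1.59)² = 161.8 kg·m².
ω_f = L_i / I_f = 13.71 / 161.8 = 0.08473 rad/s.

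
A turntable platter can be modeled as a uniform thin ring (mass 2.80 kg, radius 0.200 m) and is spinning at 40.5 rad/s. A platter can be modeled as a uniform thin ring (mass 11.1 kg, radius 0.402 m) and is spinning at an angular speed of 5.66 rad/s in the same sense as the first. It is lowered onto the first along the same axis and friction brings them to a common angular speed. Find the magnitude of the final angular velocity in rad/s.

|ω_f| ≈ 7.71 rad/s

The coupling torques are internal; angular momentum about the shared axis is conserved.
Moments of inertia: I_A = (2.80)(0.200)² = 0.1120 kg·m²; I_B = (11.1)(0.402)² = 1.794 kg·m².
Taking A's sense as positive: L = (0.1120)(40.5) + (1.794)(5.66) = 14.69 kg·m²·rad/s.
Combined I = 0.1120 + 1.794 = 1.906 kg·m².
ω_f = L / I = 14.69 / 1.906 = 7.707 rad/s.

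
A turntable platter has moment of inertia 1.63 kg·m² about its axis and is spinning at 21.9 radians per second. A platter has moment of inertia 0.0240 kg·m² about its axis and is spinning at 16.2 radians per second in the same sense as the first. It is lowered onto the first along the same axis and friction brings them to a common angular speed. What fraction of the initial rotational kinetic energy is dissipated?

The coupling torques are internal; angular momentum about the shared axis is conserved.
Taking A's sense as positive: L = (1.630)(21.9) + (0.02400)(16.2) = 36.09 kg·m²·rad/s.
Combined I = 1.630 + 0.02400 = 1.654 kg·m².
ω_f = L / I = 36.09 / 1.654 = 21.82 rad/s.
KE_i = ½ΣIω² = 394.0 J; KE_f = ½(1.654)(21.82)² = 393.6 J.
Fraction dissipated = (KE_i − KE_f)/KE_i = 0.0009751.

fraction ≈ 0.000975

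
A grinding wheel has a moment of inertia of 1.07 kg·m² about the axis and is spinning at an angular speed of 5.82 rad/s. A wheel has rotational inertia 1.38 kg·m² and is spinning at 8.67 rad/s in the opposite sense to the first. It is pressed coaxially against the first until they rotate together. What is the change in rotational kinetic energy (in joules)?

ΔKE ≈ -63.3 J

No external torque acts about the common axis, so total angular momentum is conserved.
Taking A's sense as positive: L = (1.070)(5.82) − (1.380)(8.67) = -5.737 kg·m²·rad/s.
Combined I = 1.070 + 1.380 = 2.450 kg·m².
ω_f = L / I = -5.737 / 2.450 = -2.342 rad/s.
KE_i = ½ΣIω² = 69.99 J; KE_f = ½(2.450)(2.342)² = 6.717 J.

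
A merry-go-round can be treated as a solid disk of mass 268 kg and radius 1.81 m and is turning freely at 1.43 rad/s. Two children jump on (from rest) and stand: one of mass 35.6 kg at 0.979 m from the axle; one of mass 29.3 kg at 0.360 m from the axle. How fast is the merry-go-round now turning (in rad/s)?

ω_f ≈ 1.32 rad/s

The added mass arrives with no angular momentum about the axle, and any external torque about the axle is negligible, so the system's angular momentum is conserved.
I_p = ½(268)(1.81)² = 439.0 kg·m².
Added inertia Σmr² = (35.6)(0.979)² + (29.3)(0.360)² = 37.92 kg·m²; I_f = 439.0 + 37.92 = 476.9 kg·m².
ω_f = I_p ω_i / I_f = (439.0)(1.43) / 476.9 = 1.316 rad/s.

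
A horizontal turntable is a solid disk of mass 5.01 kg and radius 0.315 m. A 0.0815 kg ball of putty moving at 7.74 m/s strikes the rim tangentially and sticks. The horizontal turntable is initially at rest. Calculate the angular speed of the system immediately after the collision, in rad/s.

|ω_f| ≈ 0.774 rad/s

About the axle the impulsive forces during the collision are internal, so angular momentum about that axis is conserved.
I_p = ½(5.01)(0.315)² = 0.2486 kg·m². Taking the sense of the ball of putty's angular momentum as positive, L_{ball} = m v R = (0.0815)(7.74)(0.315) = 0.1987 kg·m²/s.
L_i = 0 + 0.1987 = 0.1987 kg·m²/s.
After sticking, I_f = I_p + m R² = 0.2486 + (0.0815)(0.315)² = 0.2566 kg·m².
ω_f = L_i / I_f = 0.1987 / 0.2566 = 0.7742 rad/s.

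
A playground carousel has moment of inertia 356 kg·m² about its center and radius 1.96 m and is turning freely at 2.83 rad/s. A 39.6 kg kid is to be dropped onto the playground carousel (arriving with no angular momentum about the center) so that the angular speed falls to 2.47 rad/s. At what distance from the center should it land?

The added mass arrives with no angular momentum about the center, and any external torque about the center is negligible, so the system's angular momentum is conserved.
I_p ω_i = (I_p + m r²) ω_f ⇒ m r² = I_p(ω_i/ω_f − 1) = 356.0(2.83/2.47 − 1) = 51.89 kg·m².
r = √(51.89/39.6) = 1.145 m.

r ≈ 1.14 m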